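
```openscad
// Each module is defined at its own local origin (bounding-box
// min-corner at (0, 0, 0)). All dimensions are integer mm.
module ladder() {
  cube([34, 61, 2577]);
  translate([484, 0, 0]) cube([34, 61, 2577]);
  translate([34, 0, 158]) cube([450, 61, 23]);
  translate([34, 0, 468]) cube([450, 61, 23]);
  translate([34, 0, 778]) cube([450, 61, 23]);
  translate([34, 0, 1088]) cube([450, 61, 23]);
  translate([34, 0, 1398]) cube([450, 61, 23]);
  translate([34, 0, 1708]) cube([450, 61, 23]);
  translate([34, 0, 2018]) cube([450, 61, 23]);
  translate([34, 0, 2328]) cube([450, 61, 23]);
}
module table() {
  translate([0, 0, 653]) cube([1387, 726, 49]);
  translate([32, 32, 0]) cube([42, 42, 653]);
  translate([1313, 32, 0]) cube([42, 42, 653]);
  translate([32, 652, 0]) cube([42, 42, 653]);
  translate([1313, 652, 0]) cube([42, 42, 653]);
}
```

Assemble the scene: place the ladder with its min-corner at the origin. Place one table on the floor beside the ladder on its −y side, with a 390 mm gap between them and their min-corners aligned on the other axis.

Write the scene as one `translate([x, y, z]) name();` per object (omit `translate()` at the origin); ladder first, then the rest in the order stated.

ladder();
translate([0, -1116, 0]) table();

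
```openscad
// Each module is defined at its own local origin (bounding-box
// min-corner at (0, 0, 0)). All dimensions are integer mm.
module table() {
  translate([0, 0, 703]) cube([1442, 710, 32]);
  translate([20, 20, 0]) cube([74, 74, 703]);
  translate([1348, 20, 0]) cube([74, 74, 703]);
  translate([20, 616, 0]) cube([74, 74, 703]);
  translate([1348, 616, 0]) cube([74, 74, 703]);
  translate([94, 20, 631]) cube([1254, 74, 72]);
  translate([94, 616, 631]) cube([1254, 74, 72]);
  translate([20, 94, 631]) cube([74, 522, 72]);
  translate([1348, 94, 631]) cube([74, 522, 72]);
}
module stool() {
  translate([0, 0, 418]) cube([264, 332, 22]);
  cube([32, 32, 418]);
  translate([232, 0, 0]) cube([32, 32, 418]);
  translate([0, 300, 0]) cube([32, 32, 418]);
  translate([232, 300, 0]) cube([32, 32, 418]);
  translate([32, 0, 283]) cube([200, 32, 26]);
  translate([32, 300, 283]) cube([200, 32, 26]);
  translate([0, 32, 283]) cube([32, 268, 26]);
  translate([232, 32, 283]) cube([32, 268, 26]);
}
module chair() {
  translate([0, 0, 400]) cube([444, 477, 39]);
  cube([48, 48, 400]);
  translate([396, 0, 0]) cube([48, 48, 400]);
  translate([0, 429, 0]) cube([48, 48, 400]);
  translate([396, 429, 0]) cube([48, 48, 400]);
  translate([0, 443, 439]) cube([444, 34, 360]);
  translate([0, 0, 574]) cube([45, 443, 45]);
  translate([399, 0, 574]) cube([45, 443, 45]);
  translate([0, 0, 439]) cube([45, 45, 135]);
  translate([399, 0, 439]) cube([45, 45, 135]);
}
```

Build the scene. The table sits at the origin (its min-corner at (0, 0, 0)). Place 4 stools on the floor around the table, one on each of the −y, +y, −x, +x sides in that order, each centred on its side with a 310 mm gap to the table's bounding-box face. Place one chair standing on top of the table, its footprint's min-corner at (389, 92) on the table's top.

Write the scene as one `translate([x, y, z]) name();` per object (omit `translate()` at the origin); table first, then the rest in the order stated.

table();
translate([589, -642, 0]) stool();
translate([589, 1020, 0]) stool();
translate([-574, 189, 0]) stool();
translate([1752, 189, 0]) stool();
translate([389, 92, 735]) chair();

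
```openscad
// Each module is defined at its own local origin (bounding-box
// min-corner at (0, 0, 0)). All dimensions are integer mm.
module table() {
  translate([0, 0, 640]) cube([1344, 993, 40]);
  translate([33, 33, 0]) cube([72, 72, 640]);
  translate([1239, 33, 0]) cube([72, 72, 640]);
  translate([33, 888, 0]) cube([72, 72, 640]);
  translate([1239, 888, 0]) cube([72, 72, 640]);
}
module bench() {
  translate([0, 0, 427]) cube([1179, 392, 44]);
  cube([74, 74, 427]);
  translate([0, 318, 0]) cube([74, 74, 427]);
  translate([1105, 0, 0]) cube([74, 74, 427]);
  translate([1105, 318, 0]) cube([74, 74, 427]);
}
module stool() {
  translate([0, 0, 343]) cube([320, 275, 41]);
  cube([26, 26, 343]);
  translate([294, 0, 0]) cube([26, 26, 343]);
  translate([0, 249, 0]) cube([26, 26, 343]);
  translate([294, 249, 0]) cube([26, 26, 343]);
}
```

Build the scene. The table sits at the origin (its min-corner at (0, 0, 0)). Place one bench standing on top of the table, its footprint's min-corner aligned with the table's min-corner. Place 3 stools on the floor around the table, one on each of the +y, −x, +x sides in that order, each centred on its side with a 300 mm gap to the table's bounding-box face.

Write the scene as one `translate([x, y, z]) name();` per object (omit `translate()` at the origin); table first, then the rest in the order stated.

table();
translate([0, 0, 680]) bench();
translate([512, 1293, 0]) stool();
translate([-620, 359, 0]) stool();
translate([1644, 359, 0]) stool();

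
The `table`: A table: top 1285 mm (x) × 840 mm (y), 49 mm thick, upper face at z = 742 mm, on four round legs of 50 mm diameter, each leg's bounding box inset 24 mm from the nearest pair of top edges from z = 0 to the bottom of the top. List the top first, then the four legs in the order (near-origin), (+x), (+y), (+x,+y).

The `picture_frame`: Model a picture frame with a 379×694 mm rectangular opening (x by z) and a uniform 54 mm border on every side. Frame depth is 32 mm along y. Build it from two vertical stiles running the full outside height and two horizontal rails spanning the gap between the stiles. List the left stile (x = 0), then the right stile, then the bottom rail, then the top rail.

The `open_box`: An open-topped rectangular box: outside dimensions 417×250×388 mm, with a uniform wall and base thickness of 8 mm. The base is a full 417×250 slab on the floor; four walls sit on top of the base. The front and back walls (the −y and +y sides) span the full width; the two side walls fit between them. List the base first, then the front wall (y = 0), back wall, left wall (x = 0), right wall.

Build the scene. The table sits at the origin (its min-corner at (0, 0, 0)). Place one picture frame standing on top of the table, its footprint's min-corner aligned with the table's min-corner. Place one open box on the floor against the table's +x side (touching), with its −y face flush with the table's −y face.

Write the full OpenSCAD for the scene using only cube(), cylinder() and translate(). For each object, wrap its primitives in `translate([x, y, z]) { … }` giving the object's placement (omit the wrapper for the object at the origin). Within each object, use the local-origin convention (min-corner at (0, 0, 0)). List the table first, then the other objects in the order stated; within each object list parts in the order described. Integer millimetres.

translate([0, 0, 693]) cube([1285, 840, 49]);
translate([49, 49, 0]) cylinder(h = 693, r = 25);
translate([1236, 49, 0]) cylinder(h = 693, r = 25);
translate([49, 791, 0]) cylinder(h = 693, r = 25);
translate([1236, 791, 0]) cylinder(h = 693, r = 25);
translate([0, 0, 742]) {
  cube([54, 32, 802]);
  translate([433, 0, 0]) cube([54, 32, 802]);
  translate([54, 0, 0]) cube([379, 32, 54]);
  translate([54, 0, 748]) cube([379, 32, 54]);
}
translate([1285, 0, 0]) {
  cube([417, 250, 8]);
  translate([0, 0, 8]) cube([417, 8, 380]);
  translate([0, 242, 8]) cube([417, 8, 380]);
  translate([0, 8, 8]) cube([8, 234, 380]);
  translate([409, 8, 8]) cube([8, 234, 380]);
}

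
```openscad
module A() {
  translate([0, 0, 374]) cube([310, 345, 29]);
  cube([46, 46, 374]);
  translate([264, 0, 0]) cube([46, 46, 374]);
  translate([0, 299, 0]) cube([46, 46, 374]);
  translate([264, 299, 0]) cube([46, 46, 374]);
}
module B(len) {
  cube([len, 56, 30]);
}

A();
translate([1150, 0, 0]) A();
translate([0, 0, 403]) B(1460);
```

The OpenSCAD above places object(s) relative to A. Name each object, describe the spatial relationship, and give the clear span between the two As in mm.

A is a stool. B is a beam. A beam spans the tops of two stools. The clear span between the two stools is 840 mm.

Second stool starts at x = 1150; first ends at x = 310; clear span = 1150 − 310 = 840 mm.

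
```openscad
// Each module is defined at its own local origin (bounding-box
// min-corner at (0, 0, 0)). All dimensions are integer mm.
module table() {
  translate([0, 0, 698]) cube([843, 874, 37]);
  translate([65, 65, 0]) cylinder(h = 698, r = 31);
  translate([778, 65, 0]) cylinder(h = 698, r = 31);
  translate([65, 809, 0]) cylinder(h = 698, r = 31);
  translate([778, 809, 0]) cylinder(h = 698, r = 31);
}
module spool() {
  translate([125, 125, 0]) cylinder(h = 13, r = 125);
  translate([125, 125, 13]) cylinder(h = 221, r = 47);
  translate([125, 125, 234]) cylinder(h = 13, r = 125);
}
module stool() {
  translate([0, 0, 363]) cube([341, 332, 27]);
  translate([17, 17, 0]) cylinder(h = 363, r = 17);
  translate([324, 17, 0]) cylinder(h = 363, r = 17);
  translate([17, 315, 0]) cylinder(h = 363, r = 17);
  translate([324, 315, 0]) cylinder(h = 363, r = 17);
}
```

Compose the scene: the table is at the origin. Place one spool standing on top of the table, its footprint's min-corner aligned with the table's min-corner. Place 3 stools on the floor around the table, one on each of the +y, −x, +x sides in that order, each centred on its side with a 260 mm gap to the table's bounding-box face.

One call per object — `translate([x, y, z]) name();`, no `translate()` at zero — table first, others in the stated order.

table();
translate([0, 0, 735]) spool();
translate([251, 1134, 0]) stool();
translate([-601, 271, 0]) stool();
translate([1103, 271, 0]) stool();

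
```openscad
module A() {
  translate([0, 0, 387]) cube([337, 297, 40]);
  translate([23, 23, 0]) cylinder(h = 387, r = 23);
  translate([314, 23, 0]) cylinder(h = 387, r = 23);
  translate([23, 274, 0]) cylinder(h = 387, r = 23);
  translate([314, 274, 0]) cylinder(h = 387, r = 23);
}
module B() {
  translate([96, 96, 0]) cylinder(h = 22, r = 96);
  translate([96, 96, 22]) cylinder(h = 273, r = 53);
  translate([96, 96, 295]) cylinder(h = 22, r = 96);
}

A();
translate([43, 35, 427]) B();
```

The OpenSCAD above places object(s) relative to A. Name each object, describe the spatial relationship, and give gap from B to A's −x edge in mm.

The spool's min-x is at 43; the stool's min-x is 0; gap = 43 mm.

A is a stool. B is a spool. The spool is on top of the stool. The gap from the spool to the stool's −x edge is 43 mm.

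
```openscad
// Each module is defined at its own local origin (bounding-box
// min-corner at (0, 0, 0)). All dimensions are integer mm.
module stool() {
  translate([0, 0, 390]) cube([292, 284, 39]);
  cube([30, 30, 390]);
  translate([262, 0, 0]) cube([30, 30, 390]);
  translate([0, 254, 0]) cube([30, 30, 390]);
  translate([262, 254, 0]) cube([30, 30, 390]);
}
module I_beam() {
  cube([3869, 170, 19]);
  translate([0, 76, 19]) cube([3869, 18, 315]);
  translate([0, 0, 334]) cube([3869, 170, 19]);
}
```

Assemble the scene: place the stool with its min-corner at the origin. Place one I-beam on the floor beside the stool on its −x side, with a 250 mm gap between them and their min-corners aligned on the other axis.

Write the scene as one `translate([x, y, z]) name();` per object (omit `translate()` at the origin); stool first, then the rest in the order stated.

stool();
translate([-4119, 0, 0]) I_beam();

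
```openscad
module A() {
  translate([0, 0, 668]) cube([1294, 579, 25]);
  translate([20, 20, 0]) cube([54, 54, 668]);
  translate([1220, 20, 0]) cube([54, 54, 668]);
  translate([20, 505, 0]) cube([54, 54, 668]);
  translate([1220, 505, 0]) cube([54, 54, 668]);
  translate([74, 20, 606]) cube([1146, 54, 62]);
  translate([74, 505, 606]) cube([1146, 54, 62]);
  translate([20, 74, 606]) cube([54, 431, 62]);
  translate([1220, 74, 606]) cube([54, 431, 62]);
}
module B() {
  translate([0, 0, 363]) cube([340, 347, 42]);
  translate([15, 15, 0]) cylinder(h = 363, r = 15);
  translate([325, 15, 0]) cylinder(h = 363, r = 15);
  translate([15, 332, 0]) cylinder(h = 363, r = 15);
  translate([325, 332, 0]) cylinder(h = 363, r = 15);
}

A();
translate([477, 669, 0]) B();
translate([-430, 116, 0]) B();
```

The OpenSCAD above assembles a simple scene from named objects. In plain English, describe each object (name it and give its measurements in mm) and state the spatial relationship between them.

A is a rectangular dining table. The top is 1294×579×25 mm with its upper surface at z = 693 mm. It stands on four 54×54 mm square legs, each inset 20 mm from the nearest pair of top edges, running from the floor to the underside of the top. Four apron rails, 54 mm thick and 62 mm tall, run between adjacent legs with their top edges flush with the underside of the top and their outer faces flush with the legs' outer faces.

B is a four-legged stool. The seat is a 340×347×42 mm slab whose top surface is at z = 405 mm; four round legs, each 30 mm in diameter, run from the floor (z = 0) to the underside of the seat, each leg's axis is inset half a diameter from the nearest pair of seat edges (so the leg's bounding box is flush with the corner).

Two stools sit around the table at the +y, −x sides.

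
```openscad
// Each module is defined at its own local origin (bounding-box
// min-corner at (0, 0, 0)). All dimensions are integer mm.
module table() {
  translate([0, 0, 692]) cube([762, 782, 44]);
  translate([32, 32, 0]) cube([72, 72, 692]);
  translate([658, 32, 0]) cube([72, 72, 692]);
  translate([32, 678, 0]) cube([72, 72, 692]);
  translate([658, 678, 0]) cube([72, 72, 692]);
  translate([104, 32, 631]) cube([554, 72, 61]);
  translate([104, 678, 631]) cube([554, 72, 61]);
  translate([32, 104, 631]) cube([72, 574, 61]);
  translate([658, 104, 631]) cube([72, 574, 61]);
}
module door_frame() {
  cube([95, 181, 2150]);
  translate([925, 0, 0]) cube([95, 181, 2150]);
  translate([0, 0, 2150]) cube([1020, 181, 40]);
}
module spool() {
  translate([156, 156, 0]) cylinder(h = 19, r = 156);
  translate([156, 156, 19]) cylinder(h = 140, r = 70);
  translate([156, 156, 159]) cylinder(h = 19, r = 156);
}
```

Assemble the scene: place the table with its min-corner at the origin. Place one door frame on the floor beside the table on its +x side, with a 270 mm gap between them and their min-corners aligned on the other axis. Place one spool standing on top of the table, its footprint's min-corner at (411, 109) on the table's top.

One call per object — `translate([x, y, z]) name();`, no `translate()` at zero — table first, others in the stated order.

table();
translate([1032, 0, 0]) door_frame();
translate([411, 109, 736]) spool();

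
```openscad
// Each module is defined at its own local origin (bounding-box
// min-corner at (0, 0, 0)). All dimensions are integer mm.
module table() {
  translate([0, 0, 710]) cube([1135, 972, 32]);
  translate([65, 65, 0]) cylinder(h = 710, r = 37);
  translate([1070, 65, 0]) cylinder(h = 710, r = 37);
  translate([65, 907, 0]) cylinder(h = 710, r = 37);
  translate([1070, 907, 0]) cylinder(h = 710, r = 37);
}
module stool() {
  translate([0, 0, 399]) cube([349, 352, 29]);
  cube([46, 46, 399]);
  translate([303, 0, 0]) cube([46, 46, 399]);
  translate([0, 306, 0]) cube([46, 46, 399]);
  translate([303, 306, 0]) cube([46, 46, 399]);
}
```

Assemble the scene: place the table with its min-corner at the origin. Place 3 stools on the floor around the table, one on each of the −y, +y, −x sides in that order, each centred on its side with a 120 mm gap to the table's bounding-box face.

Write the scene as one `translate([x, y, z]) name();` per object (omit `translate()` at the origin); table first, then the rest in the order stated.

table();
translate([393, -472, 0]) stool();
translate([393, 1092, 0]) stool();
translate([-469, 310, 0]) stool();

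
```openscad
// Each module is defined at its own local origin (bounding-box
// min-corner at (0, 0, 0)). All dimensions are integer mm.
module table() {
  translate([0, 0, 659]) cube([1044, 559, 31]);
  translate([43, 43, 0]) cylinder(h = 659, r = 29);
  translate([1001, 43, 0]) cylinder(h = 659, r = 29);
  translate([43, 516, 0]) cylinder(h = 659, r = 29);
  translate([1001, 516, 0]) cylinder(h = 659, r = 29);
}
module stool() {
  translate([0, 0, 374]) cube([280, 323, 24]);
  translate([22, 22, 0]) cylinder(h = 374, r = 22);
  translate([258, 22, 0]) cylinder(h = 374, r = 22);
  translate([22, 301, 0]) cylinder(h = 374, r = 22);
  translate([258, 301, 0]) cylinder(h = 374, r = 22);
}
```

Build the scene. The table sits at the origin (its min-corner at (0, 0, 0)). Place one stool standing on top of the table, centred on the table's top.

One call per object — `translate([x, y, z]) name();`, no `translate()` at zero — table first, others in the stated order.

table();
translate([382, 118, 690]) stool();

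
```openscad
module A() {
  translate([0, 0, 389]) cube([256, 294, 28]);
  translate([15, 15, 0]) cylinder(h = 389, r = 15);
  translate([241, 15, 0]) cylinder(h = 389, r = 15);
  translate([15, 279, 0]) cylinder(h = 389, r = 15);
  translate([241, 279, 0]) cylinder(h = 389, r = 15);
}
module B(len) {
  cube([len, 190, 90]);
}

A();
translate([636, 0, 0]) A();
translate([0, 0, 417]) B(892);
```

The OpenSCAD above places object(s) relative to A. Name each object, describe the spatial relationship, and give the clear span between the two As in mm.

A is a stool. B is a beam. A beam spans the tops of two stools. The clear span between the two stools is 380 mm.

Second stool starts at x = 636; first ends at x = 256; clear span = 636 − 256 = 380 mm.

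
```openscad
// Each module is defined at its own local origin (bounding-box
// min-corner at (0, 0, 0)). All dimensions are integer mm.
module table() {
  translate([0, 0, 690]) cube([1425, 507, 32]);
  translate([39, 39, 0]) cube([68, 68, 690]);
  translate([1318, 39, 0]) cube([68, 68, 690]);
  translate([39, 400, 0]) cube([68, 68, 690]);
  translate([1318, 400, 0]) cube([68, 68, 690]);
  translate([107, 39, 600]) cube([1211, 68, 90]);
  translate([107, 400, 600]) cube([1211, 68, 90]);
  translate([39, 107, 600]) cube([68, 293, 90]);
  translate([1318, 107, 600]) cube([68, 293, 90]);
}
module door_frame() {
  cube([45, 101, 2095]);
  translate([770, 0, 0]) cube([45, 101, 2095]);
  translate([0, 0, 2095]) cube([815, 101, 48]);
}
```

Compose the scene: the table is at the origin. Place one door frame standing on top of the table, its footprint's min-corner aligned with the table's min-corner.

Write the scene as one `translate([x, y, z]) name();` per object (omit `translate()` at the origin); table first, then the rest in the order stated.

table();
translate([0, 0, 722]) door_frame();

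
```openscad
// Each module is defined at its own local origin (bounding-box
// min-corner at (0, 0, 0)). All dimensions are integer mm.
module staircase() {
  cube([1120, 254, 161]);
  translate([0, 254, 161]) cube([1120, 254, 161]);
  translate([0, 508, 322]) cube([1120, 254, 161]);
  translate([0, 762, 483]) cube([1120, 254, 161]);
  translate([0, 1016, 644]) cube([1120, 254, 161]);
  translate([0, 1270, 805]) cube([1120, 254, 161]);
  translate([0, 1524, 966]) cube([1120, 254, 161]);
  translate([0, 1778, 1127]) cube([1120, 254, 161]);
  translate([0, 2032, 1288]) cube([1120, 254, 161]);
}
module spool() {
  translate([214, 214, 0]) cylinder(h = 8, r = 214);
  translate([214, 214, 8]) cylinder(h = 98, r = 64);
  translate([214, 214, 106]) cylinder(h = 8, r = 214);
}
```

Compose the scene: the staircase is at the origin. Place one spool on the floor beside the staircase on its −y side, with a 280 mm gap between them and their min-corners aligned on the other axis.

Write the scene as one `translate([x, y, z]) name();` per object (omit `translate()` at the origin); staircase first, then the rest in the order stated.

staircase();
translate([0, -708, 0]) spool();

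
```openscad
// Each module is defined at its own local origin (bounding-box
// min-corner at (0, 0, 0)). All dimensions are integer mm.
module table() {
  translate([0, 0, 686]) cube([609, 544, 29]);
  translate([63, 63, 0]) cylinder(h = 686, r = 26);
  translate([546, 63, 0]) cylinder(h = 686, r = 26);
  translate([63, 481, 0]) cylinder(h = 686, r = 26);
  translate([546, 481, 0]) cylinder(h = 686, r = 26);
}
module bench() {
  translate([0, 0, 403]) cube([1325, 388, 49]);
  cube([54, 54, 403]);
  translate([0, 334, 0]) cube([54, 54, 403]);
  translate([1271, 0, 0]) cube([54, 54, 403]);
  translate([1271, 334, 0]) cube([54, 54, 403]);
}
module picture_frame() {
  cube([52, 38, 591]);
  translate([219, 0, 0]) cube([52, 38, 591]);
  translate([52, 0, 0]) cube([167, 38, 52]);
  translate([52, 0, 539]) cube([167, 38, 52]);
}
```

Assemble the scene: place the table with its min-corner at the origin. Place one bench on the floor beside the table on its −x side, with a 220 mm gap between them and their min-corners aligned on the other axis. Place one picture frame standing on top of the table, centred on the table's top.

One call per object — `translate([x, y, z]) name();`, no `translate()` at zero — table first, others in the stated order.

table();
translate([-1545, 0, 0]) bench();
translate([169, 253, 715]) picture_frame();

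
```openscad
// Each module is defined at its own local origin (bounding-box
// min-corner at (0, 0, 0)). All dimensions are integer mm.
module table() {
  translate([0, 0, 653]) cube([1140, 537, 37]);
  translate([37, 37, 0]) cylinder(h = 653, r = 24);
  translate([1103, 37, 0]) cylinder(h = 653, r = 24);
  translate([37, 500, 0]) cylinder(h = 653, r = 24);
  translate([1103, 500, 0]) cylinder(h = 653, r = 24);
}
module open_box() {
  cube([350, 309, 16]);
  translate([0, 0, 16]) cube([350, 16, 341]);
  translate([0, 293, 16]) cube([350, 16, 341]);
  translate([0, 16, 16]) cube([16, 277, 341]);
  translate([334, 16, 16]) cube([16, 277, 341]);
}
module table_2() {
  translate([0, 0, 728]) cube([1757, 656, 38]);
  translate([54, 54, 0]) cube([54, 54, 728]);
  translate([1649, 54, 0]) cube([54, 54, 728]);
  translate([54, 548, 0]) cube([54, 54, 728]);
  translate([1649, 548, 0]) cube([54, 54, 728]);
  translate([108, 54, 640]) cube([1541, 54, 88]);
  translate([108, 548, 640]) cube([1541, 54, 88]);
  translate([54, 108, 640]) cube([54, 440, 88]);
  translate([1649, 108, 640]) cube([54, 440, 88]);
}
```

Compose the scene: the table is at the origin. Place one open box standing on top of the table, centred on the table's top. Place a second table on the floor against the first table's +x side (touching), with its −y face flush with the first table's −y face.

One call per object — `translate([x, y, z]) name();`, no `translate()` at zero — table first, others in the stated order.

table();
translate([395, 114, 690]) open_box();
translate([1140, 0, 0]) table_2();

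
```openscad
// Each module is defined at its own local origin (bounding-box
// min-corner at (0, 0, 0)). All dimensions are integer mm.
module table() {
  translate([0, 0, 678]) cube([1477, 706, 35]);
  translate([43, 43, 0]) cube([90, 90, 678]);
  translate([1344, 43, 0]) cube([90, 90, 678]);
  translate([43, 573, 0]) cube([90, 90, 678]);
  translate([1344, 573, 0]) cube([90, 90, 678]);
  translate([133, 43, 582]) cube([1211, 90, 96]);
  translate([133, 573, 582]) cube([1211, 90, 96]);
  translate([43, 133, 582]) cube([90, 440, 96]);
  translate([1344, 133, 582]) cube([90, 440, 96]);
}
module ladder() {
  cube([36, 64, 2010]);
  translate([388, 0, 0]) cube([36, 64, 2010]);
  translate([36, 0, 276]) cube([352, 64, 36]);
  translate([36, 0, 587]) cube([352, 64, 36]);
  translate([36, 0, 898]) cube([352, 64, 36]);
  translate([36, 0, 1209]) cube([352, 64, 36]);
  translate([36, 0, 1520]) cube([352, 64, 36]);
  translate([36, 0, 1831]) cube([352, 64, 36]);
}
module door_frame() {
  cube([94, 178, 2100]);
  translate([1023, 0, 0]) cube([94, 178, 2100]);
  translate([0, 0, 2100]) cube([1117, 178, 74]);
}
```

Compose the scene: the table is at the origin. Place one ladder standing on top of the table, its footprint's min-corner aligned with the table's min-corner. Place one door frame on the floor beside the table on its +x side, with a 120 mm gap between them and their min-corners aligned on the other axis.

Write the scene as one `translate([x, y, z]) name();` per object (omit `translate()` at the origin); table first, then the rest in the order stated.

table();
translate([0, 0, 713]) ladder();
translate([1597, 0, 0]) door_frame();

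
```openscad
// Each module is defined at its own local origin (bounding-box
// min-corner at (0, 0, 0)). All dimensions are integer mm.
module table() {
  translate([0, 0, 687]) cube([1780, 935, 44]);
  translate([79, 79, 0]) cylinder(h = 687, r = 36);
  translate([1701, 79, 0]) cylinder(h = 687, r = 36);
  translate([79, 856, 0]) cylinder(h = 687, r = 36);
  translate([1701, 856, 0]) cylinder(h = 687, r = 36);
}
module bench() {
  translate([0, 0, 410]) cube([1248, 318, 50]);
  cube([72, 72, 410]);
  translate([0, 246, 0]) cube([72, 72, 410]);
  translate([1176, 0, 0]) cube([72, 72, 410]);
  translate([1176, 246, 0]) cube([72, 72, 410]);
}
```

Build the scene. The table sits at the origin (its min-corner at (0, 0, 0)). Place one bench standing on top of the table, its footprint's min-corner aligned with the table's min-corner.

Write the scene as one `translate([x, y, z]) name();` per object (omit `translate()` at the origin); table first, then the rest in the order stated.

table();
translate([0, 0, 731]) bench();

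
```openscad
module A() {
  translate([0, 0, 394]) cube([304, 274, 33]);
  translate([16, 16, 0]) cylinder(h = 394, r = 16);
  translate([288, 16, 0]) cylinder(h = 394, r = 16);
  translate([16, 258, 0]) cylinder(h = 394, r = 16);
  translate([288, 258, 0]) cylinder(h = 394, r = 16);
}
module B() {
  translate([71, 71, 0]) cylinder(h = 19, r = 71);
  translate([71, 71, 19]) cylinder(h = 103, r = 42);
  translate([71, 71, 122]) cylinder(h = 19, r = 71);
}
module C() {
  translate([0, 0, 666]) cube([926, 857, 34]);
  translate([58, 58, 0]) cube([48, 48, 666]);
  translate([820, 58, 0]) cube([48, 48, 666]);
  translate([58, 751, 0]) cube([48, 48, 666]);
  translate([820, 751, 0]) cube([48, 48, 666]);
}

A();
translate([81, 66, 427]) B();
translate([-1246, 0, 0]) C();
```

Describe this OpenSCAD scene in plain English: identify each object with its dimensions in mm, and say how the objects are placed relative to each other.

A is a four-legged stool. The seat is 304×274 mm, 33 mm thick, top at z = 427 mm. It stands on four round legs, each 32 mm in diameter, from z = 0 to the seat underside, each leg's axis is inset half a diameter from the nearest pair of seat edges (so the leg's bounding box is flush with the corner).

B is a spool: two coaxial disc flanges of radius 71 mm and thickness 19 mm, joined by a core cylinder of radius 42 mm and height 103 mm. The lower flange rests on z = 0 and the three cylinders share a vertical axis.

C is a rectangular dining table. The top is 926×857×34 mm with its upper surface at z = 700 mm. It stands on four 48×48 mm square legs, each inset 58 mm from the nearest pair of top edges, running from the floor to the underside of the top.

The spool is on top of the stool, centred. The table is on the floor beside the stool on its −x side.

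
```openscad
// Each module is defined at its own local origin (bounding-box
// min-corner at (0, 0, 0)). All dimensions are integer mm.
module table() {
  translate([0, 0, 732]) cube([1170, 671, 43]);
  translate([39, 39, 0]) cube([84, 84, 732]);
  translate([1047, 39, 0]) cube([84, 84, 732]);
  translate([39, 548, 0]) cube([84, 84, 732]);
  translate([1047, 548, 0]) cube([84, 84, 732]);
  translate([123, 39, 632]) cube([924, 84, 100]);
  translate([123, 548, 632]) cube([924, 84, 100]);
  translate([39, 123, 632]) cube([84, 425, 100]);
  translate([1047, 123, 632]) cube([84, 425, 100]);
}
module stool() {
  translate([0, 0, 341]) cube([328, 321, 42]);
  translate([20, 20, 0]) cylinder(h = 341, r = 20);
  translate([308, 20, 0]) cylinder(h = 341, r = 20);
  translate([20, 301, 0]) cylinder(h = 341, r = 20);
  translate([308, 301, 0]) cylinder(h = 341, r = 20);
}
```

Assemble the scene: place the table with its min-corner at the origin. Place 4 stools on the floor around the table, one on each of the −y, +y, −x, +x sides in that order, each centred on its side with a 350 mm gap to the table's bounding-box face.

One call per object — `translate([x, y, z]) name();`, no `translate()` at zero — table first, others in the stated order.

table();
translate([421, -671, 0]) stool();
translate([421, 1021, 0]) stool();
translate([-678, 175, 0]) stool();
translate([1520, 175, 0]) stool();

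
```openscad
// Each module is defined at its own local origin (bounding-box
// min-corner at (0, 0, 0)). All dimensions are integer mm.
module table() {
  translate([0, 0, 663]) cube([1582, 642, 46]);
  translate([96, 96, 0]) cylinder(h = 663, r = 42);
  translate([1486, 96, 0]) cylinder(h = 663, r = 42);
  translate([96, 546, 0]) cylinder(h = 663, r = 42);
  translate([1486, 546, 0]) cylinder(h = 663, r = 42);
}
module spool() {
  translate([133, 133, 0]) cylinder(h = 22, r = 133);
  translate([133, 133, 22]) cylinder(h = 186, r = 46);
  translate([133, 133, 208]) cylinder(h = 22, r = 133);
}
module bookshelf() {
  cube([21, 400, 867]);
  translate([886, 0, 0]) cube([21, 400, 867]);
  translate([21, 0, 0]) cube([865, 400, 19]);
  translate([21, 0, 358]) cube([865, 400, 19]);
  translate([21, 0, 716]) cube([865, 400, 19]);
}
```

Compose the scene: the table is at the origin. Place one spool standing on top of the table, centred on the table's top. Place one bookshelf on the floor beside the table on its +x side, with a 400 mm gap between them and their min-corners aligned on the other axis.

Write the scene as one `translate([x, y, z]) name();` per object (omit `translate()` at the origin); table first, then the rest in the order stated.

table();
translate([658, 188, 709]) spool();
translate([1982, 0, 0]) bookshelf();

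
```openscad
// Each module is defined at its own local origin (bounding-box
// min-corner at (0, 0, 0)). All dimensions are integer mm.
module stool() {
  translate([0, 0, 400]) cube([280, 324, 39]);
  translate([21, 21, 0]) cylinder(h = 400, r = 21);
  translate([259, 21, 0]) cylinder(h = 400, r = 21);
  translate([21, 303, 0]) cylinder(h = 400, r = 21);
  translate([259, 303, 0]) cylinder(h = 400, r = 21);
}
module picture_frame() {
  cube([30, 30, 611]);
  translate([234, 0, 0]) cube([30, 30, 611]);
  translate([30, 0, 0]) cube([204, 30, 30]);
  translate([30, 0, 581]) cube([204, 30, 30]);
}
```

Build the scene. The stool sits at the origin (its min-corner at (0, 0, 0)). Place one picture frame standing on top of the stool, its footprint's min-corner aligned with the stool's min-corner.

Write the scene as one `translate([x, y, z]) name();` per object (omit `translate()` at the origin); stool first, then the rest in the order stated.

stool();
translate([0, 0, 439]) picture_frame();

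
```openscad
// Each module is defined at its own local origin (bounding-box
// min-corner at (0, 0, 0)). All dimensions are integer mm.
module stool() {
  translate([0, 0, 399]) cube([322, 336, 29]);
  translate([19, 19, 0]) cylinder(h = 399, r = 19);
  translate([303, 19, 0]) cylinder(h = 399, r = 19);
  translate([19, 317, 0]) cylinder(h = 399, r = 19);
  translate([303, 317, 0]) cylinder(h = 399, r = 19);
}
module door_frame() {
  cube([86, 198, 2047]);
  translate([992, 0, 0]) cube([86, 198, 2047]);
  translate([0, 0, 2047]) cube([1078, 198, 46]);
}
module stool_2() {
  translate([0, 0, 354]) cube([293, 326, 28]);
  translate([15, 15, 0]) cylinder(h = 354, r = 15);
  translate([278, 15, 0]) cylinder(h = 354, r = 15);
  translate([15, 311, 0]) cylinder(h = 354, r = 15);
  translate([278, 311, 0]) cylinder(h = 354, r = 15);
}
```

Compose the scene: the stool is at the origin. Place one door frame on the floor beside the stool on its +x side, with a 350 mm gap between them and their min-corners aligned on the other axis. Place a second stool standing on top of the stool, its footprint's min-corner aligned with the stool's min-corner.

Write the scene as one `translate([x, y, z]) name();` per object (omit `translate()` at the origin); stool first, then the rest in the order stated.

stool();
translate([672, 0, 0]) door_frame();
translate([0, 0, 428]) stool_2();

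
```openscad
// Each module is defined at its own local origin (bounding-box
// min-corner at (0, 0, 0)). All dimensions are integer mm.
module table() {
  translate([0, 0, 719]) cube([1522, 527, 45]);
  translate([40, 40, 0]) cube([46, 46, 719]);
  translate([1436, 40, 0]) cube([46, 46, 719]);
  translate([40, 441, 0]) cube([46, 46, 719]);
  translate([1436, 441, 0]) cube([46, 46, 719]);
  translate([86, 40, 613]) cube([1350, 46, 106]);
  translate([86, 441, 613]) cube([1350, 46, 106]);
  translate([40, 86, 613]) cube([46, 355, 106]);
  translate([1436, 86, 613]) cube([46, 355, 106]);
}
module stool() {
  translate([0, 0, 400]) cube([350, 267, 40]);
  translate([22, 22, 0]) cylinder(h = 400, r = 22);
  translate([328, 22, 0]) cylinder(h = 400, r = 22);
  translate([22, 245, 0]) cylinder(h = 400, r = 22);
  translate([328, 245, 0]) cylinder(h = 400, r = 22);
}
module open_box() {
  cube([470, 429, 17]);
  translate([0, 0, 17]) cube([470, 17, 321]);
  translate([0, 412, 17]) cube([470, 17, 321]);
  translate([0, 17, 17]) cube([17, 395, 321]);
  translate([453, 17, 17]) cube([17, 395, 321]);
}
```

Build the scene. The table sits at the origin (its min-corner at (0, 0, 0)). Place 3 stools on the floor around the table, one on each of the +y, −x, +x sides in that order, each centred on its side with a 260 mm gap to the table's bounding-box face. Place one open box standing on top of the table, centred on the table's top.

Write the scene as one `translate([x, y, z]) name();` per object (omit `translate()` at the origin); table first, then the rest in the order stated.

table();
translate([586, 787, 0]) stool();
translate([-610, 130, 0]) stool();
translate([1782, 130, 0]) stool();
translate([526, 49, 764]) open_box();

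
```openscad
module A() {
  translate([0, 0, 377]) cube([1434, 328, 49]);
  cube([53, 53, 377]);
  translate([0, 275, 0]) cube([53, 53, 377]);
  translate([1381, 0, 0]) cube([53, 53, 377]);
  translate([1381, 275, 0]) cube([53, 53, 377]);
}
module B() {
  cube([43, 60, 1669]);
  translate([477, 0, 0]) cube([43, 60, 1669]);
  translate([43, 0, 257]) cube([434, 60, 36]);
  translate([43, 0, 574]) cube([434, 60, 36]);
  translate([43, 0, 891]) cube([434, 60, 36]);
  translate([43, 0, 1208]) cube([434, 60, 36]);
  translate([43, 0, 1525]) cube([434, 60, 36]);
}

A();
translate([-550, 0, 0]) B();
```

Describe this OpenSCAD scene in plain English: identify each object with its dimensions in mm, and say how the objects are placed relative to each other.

A is a bench: a 1434×328 mm seat slab, 49 mm thick, top at z = 426 mm, on four 53×53 mm square legs flush with the seat corners and standing on z = 0.

B is a straight ladder. Two 43×60 mm vertical rails, 1669 mm tall, stand 520 mm apart (outside-to-outside) with their front faces coplanar on the −y side. 5 rungs, each 60 mm deep and 36 mm tall, span between the inner faces of the rails, front faces flush with the rails. The lowest rung's underside is at z = 257 mm and rungs are spaced 317 mm apart (underside to underside).

The ladder is on the floor beside the bench on its −x side.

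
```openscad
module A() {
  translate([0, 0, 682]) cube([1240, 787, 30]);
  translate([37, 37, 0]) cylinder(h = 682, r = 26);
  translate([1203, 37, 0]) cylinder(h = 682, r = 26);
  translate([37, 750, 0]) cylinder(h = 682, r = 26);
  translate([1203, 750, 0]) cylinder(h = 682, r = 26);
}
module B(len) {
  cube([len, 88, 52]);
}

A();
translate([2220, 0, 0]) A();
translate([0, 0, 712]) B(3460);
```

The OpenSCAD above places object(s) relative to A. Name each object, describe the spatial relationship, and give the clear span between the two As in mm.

Second table starts at x = 2220; first ends at x = 1240; clear span = 2220 − 1240 = 980 mm.

A is a table. B is a beam. A beam spans the tops of two tables. The clear span between the two tables is 980 mm.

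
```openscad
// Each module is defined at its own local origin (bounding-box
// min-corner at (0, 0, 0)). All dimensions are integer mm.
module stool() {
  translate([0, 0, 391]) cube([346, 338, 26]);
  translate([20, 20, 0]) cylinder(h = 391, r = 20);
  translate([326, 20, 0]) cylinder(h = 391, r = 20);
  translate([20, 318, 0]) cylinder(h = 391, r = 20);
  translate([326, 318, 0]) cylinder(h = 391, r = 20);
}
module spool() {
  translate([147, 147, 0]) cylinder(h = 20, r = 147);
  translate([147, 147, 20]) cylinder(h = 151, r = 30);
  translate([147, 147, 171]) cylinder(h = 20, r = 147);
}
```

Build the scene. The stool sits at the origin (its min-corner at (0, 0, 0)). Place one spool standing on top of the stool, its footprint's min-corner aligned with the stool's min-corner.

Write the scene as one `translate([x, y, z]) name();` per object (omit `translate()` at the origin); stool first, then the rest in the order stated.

stool();
translate([0, 0, 417]) spool();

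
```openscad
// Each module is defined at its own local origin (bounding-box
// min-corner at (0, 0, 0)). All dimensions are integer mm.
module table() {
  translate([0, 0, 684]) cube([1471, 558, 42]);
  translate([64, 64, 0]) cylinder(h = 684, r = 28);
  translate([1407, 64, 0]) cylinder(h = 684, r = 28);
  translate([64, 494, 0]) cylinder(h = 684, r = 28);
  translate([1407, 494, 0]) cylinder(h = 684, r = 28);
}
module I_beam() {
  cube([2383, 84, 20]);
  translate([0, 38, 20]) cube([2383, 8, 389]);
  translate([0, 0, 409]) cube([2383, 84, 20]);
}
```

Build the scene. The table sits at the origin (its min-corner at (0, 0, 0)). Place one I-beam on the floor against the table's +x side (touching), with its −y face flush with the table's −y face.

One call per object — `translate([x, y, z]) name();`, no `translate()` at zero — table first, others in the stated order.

table();
translate([1471, 0, 0]) I_beam();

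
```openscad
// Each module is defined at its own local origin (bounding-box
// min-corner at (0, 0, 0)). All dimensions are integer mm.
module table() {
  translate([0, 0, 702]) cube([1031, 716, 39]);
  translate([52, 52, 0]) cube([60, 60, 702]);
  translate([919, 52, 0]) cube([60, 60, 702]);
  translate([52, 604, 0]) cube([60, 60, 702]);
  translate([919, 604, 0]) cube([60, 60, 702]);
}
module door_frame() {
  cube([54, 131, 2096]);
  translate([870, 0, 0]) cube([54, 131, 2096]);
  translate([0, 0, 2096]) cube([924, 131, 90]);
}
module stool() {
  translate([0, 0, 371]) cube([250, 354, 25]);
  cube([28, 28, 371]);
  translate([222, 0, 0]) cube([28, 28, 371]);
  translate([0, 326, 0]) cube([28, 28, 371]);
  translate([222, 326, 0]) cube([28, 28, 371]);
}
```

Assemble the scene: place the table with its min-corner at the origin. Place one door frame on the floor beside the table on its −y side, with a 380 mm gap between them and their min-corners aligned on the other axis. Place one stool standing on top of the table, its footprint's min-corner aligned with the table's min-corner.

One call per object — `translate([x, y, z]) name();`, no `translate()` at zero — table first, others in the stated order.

table();
translate([0, -511, 0]) door_frame();
translate([0, 0, 741]) stool();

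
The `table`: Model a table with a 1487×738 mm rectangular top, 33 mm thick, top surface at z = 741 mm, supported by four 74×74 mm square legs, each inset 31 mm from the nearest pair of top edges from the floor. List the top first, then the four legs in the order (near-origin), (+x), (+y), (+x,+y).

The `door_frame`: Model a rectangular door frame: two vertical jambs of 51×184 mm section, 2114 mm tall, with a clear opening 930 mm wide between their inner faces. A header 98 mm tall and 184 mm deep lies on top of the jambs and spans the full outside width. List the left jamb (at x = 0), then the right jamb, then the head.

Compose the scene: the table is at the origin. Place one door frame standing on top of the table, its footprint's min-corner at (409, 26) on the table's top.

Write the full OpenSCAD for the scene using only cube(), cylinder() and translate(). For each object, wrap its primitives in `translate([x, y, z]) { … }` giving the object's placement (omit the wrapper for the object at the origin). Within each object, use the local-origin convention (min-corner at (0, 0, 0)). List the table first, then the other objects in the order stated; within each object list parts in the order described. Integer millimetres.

translate([0, 0, 708]) cube([1487, 738, 33]);
translate([31, 31, 0]) cube([74, 74, 708]);
translate([1382, 31, 0]) cube([74, 74, 708]);
translate([31, 633, 0]) cube([74, 74, 708]);
translate([1382, 633, 0]) cube([74, 74, 708]);
translate([409, 26, 741]) {
  cube([51, 184, 2114]);
  translate([981, 0, 0]) cube([51, 184, 2114]);
  translate([0, 0, 2114]) cube([1032, 184, 98]);
}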